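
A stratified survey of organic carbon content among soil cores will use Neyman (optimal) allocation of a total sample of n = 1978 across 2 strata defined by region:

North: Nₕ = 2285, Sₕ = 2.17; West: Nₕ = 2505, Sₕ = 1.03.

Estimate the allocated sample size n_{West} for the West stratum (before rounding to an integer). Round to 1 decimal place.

Neyman allocation: nₕ = n·NₕSₕ / Σⱼ NⱼSⱼ.
Σ NⱼSⱼ = 2285·2.17 + 2505·1.03 = 7538.6.
n_{West} = 1978·2505·1.03 / 7538.6 = 677.0.

677.0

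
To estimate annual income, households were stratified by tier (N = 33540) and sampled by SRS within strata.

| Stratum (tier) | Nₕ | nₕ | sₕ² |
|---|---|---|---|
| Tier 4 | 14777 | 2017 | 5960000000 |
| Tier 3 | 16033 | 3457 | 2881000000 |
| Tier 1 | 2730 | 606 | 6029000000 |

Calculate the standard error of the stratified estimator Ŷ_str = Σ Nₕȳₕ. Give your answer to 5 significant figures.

2.7980 × 10^7

Var(Ŷ_str) = Σₕ Nₕ²(1 − fₕ)sₕ²/nₕ.
Tier 4: 14777²·(1 − 2017/14777)·5960000000/2017 = 5.5715664 × 10^14.
Tier 3: 16033²·(1 − 3457/16033)·2881000000/3457 = 1.6803556 × 10^14.
Tier 1: 2730²·(1 − 606/2730)·6029000000/606 = 5.7688576 × 10^13.
Sum = 7.8288078 × 10^14.
SE = √(7.8288078 × 10^14) = 2.7980 × 10^7.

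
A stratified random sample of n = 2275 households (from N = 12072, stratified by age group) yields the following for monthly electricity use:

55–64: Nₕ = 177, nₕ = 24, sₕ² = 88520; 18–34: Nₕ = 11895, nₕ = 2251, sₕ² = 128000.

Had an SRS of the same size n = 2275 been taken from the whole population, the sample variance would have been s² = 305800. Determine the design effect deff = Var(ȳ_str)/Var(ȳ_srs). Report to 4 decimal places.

0.4166

Var(ȳ_str) = Σ Wₕ²(1−fₕ)sₕ²/nₕ with Wₕ = Nₕ/12072:
  55–64: (177/12072)²·(1−24/177)·88520/24 = 0.68538786
  18–34: (11895/12072)²·(1−2251/11895)·128000/2251 = 44.760782
  → Var(ȳ_str) = 45.44617.
Var(ȳ_srs) = (1 − 2275/12072)·305800/2275 = 109.08624.
deff = 45.44617 / 109.08624 = 0.4166.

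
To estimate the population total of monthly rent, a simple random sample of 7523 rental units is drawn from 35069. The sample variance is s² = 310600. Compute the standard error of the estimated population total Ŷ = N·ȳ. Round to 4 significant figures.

Var(Ŷ) = N²·Var(ȳ) = N²·(1 − n/N)·s²/n.
f = 7523/35069 = 0.21451995; Var(ȳ) = 0.78548005·310600/7523 = 32.429896.
Var(Ŷ) = 35069² · 32.429896 = 3.9883413 × 10^10.
SE(Ŷ) = √(3.9883413 × 10^10) = 199700.

199700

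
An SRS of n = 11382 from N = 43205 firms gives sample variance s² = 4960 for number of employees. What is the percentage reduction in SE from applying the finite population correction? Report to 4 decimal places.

f = n/N = 11382/43205 = 0.26344173.
SE_no-fpc = √(s²/n) = 0.66013316; SE_fpc = √((1−f)s²/n) = 0.5665459.
Ratio = √(1−f) = 0.85822973. Reduction = 100·(1 − 0.85822973) = 14.1770%.

14.1770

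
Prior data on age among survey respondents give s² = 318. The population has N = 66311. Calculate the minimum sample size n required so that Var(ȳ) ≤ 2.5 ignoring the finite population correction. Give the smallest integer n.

Without fpc, n₀ = s²/D = 318/2.5 = 127.2000.
Rounding up, n = 128.

128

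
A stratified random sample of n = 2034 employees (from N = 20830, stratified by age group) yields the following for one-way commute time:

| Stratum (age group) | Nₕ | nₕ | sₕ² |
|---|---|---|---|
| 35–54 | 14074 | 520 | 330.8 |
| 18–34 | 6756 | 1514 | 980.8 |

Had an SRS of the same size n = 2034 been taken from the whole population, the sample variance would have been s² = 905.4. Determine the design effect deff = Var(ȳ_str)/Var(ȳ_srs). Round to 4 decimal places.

Var(ȳ_str) = Σ Wₕ²(1−fₕ)sₕ²/nₕ with Wₕ = Nₕ/20830:
  35–54: (14074/20830)²·(1−520/14074)·330.8/520 = 0.27968466
  18–34: (6756/20830)²·(1−1514/6756)·980.8/1514 = 0.0528765
  → Var(ȳ_str) = 0.33256116.
Var(ȳ_srs) = (1 − 2034/20830)·905.4/2034 = 0.40166659.
deff = 0.33256116 / 0.40166659 = 0.8280.

0.8280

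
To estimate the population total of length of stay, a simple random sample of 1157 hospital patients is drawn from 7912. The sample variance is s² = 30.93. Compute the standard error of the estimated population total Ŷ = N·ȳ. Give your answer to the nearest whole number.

1195

Var(Ŷ) = N²·Var(ȳ) = N²·(1 − n/N)·s²/n.
f = 1157/7912 = 0.14623357; Var(ȳ) = 0.85376643·30.93/1157 = 0.022823678.
Var(Ŷ) = 7912² · 0.022823678 = 1.4287564 × 10^6.
SE(Ŷ) = √(1.4287564 × 10^6) = 1195.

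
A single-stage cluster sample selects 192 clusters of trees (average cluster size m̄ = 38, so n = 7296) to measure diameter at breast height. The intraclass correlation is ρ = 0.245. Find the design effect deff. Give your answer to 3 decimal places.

deff = 1 + (38 − 1)·0.245 = 1 + 9.065 = 10.065.

10.065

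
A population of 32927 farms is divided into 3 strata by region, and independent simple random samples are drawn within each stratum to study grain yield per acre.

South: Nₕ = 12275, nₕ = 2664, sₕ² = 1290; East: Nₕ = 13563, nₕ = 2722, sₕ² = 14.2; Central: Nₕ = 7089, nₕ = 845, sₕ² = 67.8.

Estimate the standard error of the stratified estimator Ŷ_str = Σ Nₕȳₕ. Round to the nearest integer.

7839

Var(Ŷ_str) = Σₕ Nₕ²(1 − fₕ)sₕ²/nₕ.
South: 12275²·(1 − 2664/12275)·1290/2664 = 5.7127546 × 10^7.
East: 13563²·(1 − 2722/13563)·14.2/2722 = 767052.92.
Central: 7089²·(1 − 845/7089)·67.8/845 = 3.5515739 × 10^6.
Sum = 6.1446173 × 10^7.
SE = √(6.1446173 × 10^7) = 7839.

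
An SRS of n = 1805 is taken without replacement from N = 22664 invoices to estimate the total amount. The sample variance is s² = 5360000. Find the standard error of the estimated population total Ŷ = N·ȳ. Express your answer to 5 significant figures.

1.1848 × 10^6

Var(Ŷ) = N²·Var(ȳ) = N²·(1 − n/N)·s²/n.
f = 1805/22664 = 0.07964172; Var(ȳ) = 0.92035828·5360000/1805 = 2733.0307.
Var(Ŷ) = 22664² · 2733.0307 = 1.4038401 × 10^12.
SE(Ŷ) = √(1.4038401 × 10^12) = 1.1848 × 10^6.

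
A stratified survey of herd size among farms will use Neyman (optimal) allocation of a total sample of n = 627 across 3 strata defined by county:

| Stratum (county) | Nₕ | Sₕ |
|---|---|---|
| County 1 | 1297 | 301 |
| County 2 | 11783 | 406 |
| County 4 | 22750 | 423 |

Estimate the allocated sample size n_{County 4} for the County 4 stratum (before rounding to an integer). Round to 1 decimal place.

Neyman allocation: nₕ = n·NₕSₕ / Σⱼ NⱼSⱼ.
Σ NⱼSⱼ = 1297·301 + 11783·406 + 22750·423 = 1.4797545 × 10^7.
n_{County 4} = 627·22750·423 / (1.4797545 × 10^7) = 407.8.

407.8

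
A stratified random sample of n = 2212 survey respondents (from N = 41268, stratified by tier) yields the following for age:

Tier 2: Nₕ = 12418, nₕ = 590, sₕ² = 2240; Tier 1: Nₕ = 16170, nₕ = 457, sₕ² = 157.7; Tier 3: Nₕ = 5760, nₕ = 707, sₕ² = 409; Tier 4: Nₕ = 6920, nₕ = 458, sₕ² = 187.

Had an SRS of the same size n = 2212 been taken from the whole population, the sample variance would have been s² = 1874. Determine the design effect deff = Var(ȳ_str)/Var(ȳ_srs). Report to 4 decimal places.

0.4983

Var(ȳ_str) = Σ Wₕ²(1−fₕ)sₕ²/nₕ with Wₕ = Nₕ/41268:
  Tier 2: (12418/41268)²·(1−590/12418)·2240/590 = 0.3274403
  Tier 1: (16170/41268)²·(1−457/16170)·157.7/457 = 0.051482281
  Tier 3: (5760/41268)²·(1−707/5760)·409/707 = 0.0098866425
  Tier 4: (6920/41268)²·(1−458/6920)·187/458 = 0.01072068
  → Var(ȳ_str) = 0.3995299.
Var(ȳ_srs) = (1 − 2212/41268)·1874/2212 = 0.80178662.
deff = 0.3995299 / 0.80178662 = 0.4983.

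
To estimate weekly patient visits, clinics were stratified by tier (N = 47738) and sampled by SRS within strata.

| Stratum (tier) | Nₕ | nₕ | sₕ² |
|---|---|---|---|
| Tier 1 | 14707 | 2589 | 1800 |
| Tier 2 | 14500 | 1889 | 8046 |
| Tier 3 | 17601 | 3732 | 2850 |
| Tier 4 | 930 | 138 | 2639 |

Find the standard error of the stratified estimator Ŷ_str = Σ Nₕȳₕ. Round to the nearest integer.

33216

Var(Ŷ_str) = Σₕ Nₕ²(1 − fₕ)sₕ²/nₕ.
Tier 1: 14707²·(1 − 2589/14707)·1800/2589 = 1.239069 × 10^8.
Tier 2: 14500²·(1 − 1889/14500)·8046/1889 = 7.7887112 × 10^8.
Tier 3: 17601²·(1 − 3732/17601)·2850/3732 = 1.8641709 × 10^8.
Tier 4: 930²·(1 − 138/930)·2639/138 = 1.4085376 × 10^7.
Sum = 1.1032805 × 10^9.
SE = √(1.1032805 × 10^9) = 33216.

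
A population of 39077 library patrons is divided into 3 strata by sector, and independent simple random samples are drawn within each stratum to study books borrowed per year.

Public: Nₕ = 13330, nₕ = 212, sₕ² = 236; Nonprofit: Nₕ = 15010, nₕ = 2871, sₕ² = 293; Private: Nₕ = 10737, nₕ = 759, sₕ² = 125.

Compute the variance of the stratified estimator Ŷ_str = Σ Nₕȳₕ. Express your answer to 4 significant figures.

2.309 × 10^8

Var(Ŷ_str) = Σₕ Nₕ²(1 − fₕ)sₕ²/nₕ.
Public: 13330²·(1 − 212/13330)·236/212 = 1.9465874 × 10^8.
Nonprofit: 15010²·(1 − 2871/15010)·293/2871 = 1.8595079 × 10^7.
Private: 10737²·(1 − 759/10737)·125/759 = 1.7643904 × 10^7.
Sum = 2.3089772 × 10^8.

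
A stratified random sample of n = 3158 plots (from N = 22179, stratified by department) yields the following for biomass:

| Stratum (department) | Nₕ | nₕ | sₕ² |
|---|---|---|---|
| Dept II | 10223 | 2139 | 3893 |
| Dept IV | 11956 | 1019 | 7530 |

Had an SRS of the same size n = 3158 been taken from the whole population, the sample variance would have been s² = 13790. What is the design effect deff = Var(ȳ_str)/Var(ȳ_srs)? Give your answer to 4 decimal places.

0.6062

Var(ȳ_str) = Σ Wₕ²(1−fₕ)sₕ²/nₕ with Wₕ = Nₕ/22179:
  Dept II: (10223/22179)²·(1−2139/10223)·3893/2139 = 0.30576964
  Dept IV: (11956/22179)²·(1−1019/11956)·7530/1019 = 1.9643596
  → Var(ȳ_str) = 2.2701292.
Var(ȳ_srs) = (1 − 3158/22179)·13790/3158 = 3.7449285.
deff = 2.2701292 / 3.7449285 = 0.6062.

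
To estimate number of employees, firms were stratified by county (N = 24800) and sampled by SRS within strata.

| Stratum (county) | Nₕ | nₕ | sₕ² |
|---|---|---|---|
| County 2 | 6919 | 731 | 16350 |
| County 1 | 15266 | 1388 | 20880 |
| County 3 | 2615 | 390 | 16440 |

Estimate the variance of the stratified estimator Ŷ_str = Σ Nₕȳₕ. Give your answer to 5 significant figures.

Var(Ŷ_str) = Σₕ Nₕ²(1 − fₕ)sₕ²/nₕ.
County 2: 6919²·(1 − 731/6919)·16350/731 = 9.5762178 × 10^8.
County 1: 15266²·(1 − 1388/15266)·20880/1388 = 3.1870815 × 10^9.
County 3: 2615²·(1 − 390/2615)·16440/390 = 2.4526688 × 10^8.
Sum = 4.3899702 × 10^9.

4.3900 × 10^9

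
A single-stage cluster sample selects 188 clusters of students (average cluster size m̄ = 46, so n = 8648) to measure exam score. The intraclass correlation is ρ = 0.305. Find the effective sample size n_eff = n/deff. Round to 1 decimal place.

deff = 1 + (46 − 1)·0.305 = 1 + 13.725 = 14.725.
n_eff = 8648 / 14.725 = 587.3.

587.3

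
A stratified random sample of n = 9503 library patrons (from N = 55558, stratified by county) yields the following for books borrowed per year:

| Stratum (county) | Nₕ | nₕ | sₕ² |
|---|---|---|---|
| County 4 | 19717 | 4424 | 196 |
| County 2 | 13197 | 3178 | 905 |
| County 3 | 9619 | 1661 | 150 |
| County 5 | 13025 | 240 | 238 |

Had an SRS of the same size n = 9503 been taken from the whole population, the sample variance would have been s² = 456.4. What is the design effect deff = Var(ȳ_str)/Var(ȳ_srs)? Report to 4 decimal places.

1.8152

Var(ȳ_str) = Σ Wₕ²(1−fₕ)sₕ²/nₕ with Wₕ = Nₕ/55558:
  County 4: (19717/55558)²·(1−4424/19717)·196/4424 = 0.0043279404
  County 2: (13197/55558)²·(1−3178/13197)·905/3178 = 0.01219835
  County 3: (9619/55558)²·(1−1661/9619)·150/1661 = 0.0022395578
  County 5: (13025/55558)²·(1−240/13025)·238/240 = 0.053499654
  → Var(ȳ_str) = 0.072265502.
Var(ȳ_srs) = (1 − 9503/55558)·456.4/9503 = 0.0398121.
deff = 0.072265502 / 0.0398121 = 1.8152.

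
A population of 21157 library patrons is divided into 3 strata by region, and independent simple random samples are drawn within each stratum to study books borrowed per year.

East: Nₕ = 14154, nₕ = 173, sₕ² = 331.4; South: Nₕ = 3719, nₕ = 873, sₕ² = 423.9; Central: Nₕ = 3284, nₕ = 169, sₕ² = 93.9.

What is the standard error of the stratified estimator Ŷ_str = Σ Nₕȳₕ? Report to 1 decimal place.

Var(Ŷ_str) = Σₕ Nₕ²(1 − fₕ)sₕ²/nₕ.
East: 14154²·(1 − 173/14154)·331.4/173 = 3.7907385 × 10^8.
South: 3719²·(1 − 873/3719)·423.9/873 = 5.1393743 × 10^6.
Central: 3284²·(1 − 169/3284)·93.9/169 = 5.683817 × 10^6.
Sum = 3.8989704 × 10^8.
SE = √(3.8989704 × 10^8) = 19745.8.

19745.8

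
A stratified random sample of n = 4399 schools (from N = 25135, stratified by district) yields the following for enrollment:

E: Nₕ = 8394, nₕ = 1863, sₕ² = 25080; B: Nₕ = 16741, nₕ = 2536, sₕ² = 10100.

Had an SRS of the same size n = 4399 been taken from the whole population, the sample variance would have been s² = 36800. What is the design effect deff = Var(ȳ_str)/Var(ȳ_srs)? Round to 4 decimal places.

Var(ȳ_str) = Σ Wₕ²(1−fₕ)sₕ²/nₕ with Wₕ = Nₕ/25135:
  E: (8394/25135)²·(1−1863/8394)·25080/1863 = 1.1681686
  B: (16741/25135)²·(1−2536/16741)·10100/2536 = 1.499122
  → Var(ȳ_str) = 2.6672906.
Var(ȳ_srs) = (1 − 4399/25135)·36800/4399 = 6.9014437.
deff = 2.6672906 / 6.9014437 = 0.3865.

0.3865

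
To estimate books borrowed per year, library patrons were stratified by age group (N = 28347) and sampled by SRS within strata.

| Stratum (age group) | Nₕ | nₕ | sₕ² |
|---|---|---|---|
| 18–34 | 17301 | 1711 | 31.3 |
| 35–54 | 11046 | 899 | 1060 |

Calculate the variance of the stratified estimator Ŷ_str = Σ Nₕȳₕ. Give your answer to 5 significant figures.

Var(Ŷ_str) = Σₕ Nₕ²(1 − fₕ)sₕ²/nₕ.
18–34: 17301²·(1 − 1711/17301)·31.3/1711 = 4.9341421 × 10^6.
35–54: 11046²·(1 − 899/11046)·1060/899 = 1.321566 × 10^8.
Sum = 1.3709074 × 10^8.

1.3709 × 10^8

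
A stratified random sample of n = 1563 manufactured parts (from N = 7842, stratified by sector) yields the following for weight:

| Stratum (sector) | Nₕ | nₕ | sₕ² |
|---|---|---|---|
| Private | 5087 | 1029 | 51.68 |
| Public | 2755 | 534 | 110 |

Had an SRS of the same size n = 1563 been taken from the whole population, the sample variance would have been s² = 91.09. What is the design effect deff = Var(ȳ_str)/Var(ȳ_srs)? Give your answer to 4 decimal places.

Var(ȳ_str) = Σ Wₕ²(1−fₕ)sₕ²/nₕ with Wₕ = Nₕ/7842:
  Private: (5087/7842)²·(1−1029/5087)·51.68/1029 = 0.016858822
  Public: (2755/7842)²·(1−534/2755)·110/534 = 0.020495943
  → Var(ȳ_str) = 0.037354765.
Var(ȳ_srs) = (1 − 1563/7842)·91.09/1563 = 0.046663291.
deff = 0.037354765 / 0.046663291 = 0.8005.

0.8005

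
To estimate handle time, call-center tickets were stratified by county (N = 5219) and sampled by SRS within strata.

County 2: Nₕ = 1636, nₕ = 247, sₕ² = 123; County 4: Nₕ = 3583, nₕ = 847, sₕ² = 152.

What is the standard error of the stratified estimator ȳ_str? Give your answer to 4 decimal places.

0.3258

Var(ȳ_str) = Σₕ Wₕ²(1 − fₕ)sₕ²/nₕ with Wₕ = Nₕ/N, N = 5219.
County 2: Wₕ = 0.31347001; term = 0.31347001²·(1 − 0.15097800)·123/247 = 0.041545033.
County 4: Wₕ = 0.68652999; term = 0.68652999²·(1 − 0.23639408)·152/847 = 0.064587502.
Sum = 0.10613254.
SE = √(0.10613254) = 0.3258.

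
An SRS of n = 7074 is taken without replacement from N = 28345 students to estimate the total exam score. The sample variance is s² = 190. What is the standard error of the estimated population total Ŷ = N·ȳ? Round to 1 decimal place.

Var(Ŷ) = N²·Var(ȳ) = N²·(1 − n/N)·s²/n.
f = 7074/28345 = 0.24956783; Var(ȳ) = 0.75043217·190/7074 = 0.020155798.
Var(Ŷ) = 28345² · 0.020155798 = 1.6193955 × 10^7.
SE(Ŷ) = √(1.6193955 × 10^7) = 4024.2.

4024.2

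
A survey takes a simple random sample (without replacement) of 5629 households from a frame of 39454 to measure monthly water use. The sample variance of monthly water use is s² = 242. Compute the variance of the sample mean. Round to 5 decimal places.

Under SRS without replacement, Var(ȳ) = (1 − f)·s²/n with f = n/N = 5629/39454 = 0.14267248.
Var(ȳ) = (1 − 0.14267248)·242/5629 = 0.85732752·0.04299165 = 0.036857925.

0.03686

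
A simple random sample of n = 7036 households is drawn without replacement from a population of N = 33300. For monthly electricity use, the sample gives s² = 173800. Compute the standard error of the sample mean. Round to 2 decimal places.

4.41

Under SRS without replacement, Var(ȳ) = (1 − f)·s²/n with f = n/N = 7036/33300 = 0.21129129.
Var(ȳ) = (1 − 0.21129129)·173800/7036 = 0.78870871·24.701535 = 19.482316.
SE(ȳ) = √(19.482316) = 4.41.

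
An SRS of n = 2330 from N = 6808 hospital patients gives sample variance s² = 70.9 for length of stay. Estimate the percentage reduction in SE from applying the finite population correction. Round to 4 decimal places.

18.8979

f = n/N = 2330/6808 = 0.34224442.
SE_no-fpc = √(s²/n) = 0.17443963; SE_fpc = √((1−f)s²/n) = 0.14147426.
Ratio = √(1−f) = 0.81102132. Reduction = 100·(1 − 0.81102132) = 18.8979%.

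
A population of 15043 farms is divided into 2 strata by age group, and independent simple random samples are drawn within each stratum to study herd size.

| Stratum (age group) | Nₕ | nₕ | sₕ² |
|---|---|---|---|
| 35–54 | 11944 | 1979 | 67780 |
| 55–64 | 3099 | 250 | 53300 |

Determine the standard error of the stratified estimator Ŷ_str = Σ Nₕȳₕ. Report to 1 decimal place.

77193.3

Var(Ŷ_str) = Σₕ Nₕ²(1 − fₕ)sₕ²/nₕ.
35–54: 11944²·(1 − 1979/11944)·67780/1979 = 4.076457 × 10^9.
55–64: 3099²·(1 − 250/3099)·53300/250 = 1.8823537 × 10^9.
Sum = 5.9588107 × 10^9.
SE = √(5.9588107 × 10^9) = 77193.3.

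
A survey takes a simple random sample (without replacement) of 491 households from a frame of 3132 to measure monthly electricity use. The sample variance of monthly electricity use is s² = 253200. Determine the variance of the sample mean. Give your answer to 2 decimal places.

Under SRS without replacement, Var(ȳ) = (1 − f)·s²/n with f = n/N = 491/3132 = 0.15676884.
Var(ȳ) = (1 − 0.15676884)·253200/491 = 0.84323116·515.68228 = 434.83937.

434.84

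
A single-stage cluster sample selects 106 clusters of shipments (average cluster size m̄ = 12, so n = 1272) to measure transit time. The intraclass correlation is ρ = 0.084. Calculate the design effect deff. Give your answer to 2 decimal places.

1.92

deff = 1 + (12 − 1)·0.084 = 1 + 0.924 = 1.924.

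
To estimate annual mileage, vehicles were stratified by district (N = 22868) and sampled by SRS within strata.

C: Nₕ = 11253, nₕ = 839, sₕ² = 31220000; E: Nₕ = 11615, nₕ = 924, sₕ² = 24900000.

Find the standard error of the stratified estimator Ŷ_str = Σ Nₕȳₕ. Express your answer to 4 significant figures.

2.776 × 10^6

Var(Ŷ_str) = Σₕ Nₕ²(1 − fₕ)sₕ²/nₕ.
C: 11253²·(1 − 839/11253)·31220000/839 = 4.3607062 × 10^12.
E: 11615²·(1 − 924/11615)·24900000/924 = 3.3463004 × 10^12.
Sum = 7.7070066 × 10^12.
SE = √(7.7070066 × 10^12) = 2.776 × 10^6.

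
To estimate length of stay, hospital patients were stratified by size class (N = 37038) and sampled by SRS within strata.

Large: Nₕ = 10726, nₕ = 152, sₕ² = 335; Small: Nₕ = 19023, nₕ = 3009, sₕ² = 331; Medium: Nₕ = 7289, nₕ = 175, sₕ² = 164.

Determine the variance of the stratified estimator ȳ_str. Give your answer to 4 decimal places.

Var(ȳ_str) = Σₕ Wₕ²(1 − fₕ)sₕ²/nₕ with Wₕ = Nₕ/N, N = 37038.
Large: Wₕ = 0.28959447; term = 0.28959447²·(1 − 0.01417117)·335/152 = 0.18221464.
Small: Wₕ = 0.51360765; term = 0.51360765²·(1 − 0.15817694)·331/3009 = 0.024428094.
Medium: Wₕ = 0.19679788; term = 0.19679788²·(1 − 0.02400878)·164/175 = 0.035423589.
Sum = 0.24206632.

0.2421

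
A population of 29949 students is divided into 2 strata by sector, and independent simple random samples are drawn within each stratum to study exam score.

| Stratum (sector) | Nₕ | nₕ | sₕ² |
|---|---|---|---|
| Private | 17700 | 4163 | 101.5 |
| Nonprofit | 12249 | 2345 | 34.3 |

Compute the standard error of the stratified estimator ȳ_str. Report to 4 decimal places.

Var(ȳ_str) = Σₕ Wₕ²(1 − fₕ)sₕ²/nₕ with Wₕ = Nₕ/N, N = 29949.
Private: Wₕ = 0.59100471; term = 0.59100471²·(1 − 0.23519774)·101.5/4163 = 0.0065131439.
Nonprofit: Wₕ = 0.40899529; term = 0.40899529²·(1 − 0.19144420)·34.3/2345 = 0.0019783261.
Sum = 0.00849147.
SE = √(0.00849147) = 0.0921.

0.0921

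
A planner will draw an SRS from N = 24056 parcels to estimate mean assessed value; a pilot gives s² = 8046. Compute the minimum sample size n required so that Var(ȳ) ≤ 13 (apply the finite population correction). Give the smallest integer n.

604

Without fpc, n₀ = s²/D = 8046/13 = 618.9231.
With fpc, (1 − n/N)·s²/n ≤ D requires n ≥ n₀/(1 + n₀/N) = 618.9231/(1 + 618.9231/24056) = 603.3986.
Rounding up, n = 604.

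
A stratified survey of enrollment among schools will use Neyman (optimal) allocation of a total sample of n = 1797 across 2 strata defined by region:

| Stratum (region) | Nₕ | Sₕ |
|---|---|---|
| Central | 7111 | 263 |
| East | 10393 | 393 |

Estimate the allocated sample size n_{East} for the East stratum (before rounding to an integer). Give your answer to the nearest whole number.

1233

Neyman allocation: nₕ = n·NₕSₕ / Σⱼ NⱼSⱼ.
Σ NⱼSⱼ = 7111·263 + 10393·393 = 5.954642 × 10^6.
n_{East} = 1797·10393·393 / (5.954642 × 10^6) = 1233.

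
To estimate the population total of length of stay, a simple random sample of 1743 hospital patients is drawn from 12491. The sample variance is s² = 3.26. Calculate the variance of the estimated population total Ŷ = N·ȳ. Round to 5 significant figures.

Var(Ŷ) = N²·Var(ȳ) = N²·(1 − n/N)·s²/n.
f = 1743/12491 = 0.13954047; Var(ȳ) = 0.86045953·3.26/1743 = 0.0016093506.
Var(Ŷ) = 12491² · 0.0016093506 = 251099.06.

251100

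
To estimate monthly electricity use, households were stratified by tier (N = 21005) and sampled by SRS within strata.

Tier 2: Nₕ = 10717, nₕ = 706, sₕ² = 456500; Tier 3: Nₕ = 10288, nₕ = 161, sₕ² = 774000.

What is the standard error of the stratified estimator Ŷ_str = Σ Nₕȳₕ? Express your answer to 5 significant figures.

755150

Var(Ŷ_str) = Σₕ Nₕ²(1 − fₕ)sₕ²/nₕ.
Tier 2: 10717²·(1 − 706/10717)·456500/706 = 6.9372409 × 10^10.
Tier 3: 10288²·(1 − 161/10288)·774000/161 = 5.0087211 × 10^11.
Sum = 5.7024452 × 10^11.
SE = √(5.7024452 × 10^11) = 755150.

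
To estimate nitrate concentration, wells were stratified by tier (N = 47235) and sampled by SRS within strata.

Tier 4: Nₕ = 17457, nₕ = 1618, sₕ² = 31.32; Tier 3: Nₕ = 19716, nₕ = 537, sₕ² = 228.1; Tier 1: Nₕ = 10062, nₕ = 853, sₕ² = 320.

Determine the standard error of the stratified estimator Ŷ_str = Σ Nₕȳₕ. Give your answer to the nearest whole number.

14168

Var(Ŷ_str) = Σₕ Nₕ²(1 − fₕ)sₕ²/nₕ.
Tier 4: 17457²·(1 − 1618/17457)·31.32/1618 = 5.352302 × 10^6.
Tier 3: 19716²·(1 − 537/19716)·228.1/537 = 1.6061857 × 10^8.
Tier 1: 10062²·(1 − 853/10062)·320/853 = 3.4761438 × 10^7.
Sum = 2.0073231 × 10^8.
SE = √(2.0073231 × 10^8) = 14168.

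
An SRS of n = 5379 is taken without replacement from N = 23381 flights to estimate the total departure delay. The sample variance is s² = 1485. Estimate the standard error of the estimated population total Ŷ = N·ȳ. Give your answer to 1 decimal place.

10779.6

Var(Ŷ) = N²·Var(ȳ) = N²·(1 − n/N)·s²/n.
f = 5379/23381 = 0.23005859; Var(ȳ) = 0.76994141·1485/5379 = 0.21256051.
Var(Ŷ) = 23381² · 0.21256051 = 1.162007 × 10^8.
SE(Ŷ) = √(1.162007 × 10^8) = 10779.6.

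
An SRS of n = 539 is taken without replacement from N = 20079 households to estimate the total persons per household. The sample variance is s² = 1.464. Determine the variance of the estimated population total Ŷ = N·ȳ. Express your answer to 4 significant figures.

1.066 × 10^6

Var(Ŷ) = N²·Var(ȳ) = N²·(1 − n/N)·s²/n.
f = 539/20079 = 0.02684397; Var(ȳ) = 0.97315603·1.464/539 = 0.002643229.
Var(Ŷ) = 20079² · 0.002643229 = 1.0656607 × 10^6.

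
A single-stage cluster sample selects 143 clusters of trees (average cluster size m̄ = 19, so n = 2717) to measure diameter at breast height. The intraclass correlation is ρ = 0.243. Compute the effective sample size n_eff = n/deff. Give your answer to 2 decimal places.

deff = 1 + (19 − 1)·0.243 = 1 + 4.374 = 5.374.
n_eff = 2717 / 5.374 = 505.58.

505.58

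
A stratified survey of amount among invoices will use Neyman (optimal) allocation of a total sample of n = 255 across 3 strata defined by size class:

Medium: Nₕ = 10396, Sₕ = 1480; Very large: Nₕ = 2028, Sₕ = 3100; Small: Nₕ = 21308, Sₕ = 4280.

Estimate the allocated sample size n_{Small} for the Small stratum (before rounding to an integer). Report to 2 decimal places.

Neyman allocation: nₕ = n·NₕSₕ / Σⱼ NⱼSⱼ.
Σ NⱼSⱼ = 10396·1480 + 2028·3100 + 21308·4280 = 1.1287112 × 10^8.
n_{Small} = 255·21308·4280 / (1.1287112 × 10^8) = 206.04.

206.04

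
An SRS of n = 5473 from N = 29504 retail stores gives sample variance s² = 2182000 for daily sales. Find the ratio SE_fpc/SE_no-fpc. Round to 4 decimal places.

f = n/N = 5473/29504 = 0.18550027.
SE_no-fpc = √(s²/n) = 19.967084; SE_fpc = √((1−f)s²/n) = 18.020221.
Ratio = √(1−f) = 0.90249639.

0.9025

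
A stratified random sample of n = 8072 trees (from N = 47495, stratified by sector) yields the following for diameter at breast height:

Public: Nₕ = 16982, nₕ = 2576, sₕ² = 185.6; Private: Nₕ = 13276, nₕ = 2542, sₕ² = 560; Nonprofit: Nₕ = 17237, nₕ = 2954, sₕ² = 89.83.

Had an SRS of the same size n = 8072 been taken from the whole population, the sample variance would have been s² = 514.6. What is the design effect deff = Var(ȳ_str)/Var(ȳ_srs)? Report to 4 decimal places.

0.4734

Var(ȳ_str) = Σ Wₕ²(1−fₕ)sₕ²/nₕ with Wₕ = Nₕ/47495:
  Public: (16982/47495)²·(1−2576/16982)·185.6/2576 = 0.0078139131
  Private: (13276/47495)²·(1−2542/13276)·560/2542 = 0.013916997
  Nonprofit: (17237/47495)²·(1−2954/17237)·89.83/2954 = 0.0033189159
  → Var(ȳ_str) = 0.025049826.
Var(ȳ_srs) = (1 − 8072/47495)·514.6/8072 = 0.052916414.
deff = 0.025049826 / 0.052916414 = 0.4734.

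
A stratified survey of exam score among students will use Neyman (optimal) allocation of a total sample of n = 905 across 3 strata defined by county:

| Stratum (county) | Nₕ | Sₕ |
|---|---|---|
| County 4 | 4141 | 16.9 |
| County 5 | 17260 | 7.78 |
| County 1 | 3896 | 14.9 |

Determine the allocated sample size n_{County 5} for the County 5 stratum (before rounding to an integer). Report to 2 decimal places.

Neyman allocation: nₕ = n·NₕSₕ / Σⱼ NⱼSⱼ.
Σ NⱼSⱼ = 4141·16.9 + 17260·7.78 + 3896·14.9 = 262316.1.
n_{County 5} = 905·17260·7.78 / 262316.1 = 463.28.

463.28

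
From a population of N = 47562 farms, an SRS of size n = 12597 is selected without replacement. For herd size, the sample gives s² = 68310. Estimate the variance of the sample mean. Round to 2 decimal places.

Under SRS without replacement, Var(ȳ) = (1 − f)·s²/n with f = n/N = 12597/47562 = 0.26485430.
Var(ȳ) = (1 − 0.26485430)·68310/12597 = 0.73514570·5.4227197 = 3.9864891.

3.99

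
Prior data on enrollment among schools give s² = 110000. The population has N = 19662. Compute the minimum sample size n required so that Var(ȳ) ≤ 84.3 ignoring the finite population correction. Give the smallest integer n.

Without fpc, n₀ = s²/D = 110000/84.3 = 1304.8636.
Rounding up, n = 1305.

1305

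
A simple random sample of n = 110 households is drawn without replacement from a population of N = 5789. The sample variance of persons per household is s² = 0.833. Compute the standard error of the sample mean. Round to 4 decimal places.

0.0862

Under SRS without replacement, Var(ȳ) = (1 − f)·s²/n with f = n/N = 110/5789 = 0.01900155.
Var(ȳ) = (1 − 0.01900155)·0.833/110 = 0.98099845·0.0075727273 = 0.0074288337.
SE(ȳ) = √(0.0074288337) = 0.0862.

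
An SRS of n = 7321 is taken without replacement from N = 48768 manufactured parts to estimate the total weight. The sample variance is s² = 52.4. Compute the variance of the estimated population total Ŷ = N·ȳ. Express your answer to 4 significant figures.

Var(Ŷ) = N²·Var(ȳ) = N²·(1 − n/N)·s²/n.
f = 7321/48768 = 0.15011893; Var(ȳ) = 0.84988107·52.4/7321 = 0.0060830171.
Var(Ŷ) = 48768² · 0.0060830171 = 1.4467348 × 10^7.

1.447 × 10^7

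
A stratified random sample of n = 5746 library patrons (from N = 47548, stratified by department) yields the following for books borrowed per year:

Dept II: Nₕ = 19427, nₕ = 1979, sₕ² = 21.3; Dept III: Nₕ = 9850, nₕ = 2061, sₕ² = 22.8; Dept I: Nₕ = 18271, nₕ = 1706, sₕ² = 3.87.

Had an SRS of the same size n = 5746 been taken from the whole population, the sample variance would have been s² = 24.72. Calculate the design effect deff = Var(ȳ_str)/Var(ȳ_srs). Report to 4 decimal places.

0.6062

Var(ȳ_str) = Σ Wₕ²(1−fₕ)sₕ²/nₕ with Wₕ = Nₕ/47548:
  Dept II: (19427/47548)²·(1−1979/19427)·21.3/1979 = 0.0016136922
  Dept III: (9850/47548)²·(1−2061/9850)·22.8/2061 = 3.7541384 × 10^-4
  Dept I: (18271/47548)²·(1−1706/18271)·3.87/1706 = 3.0368349 × 10^-4
  → Var(ȳ_str) = 0.0022927895.
Var(ȳ_srs) = (1 − 5746/47548)·24.72/5746 = 0.0037822275.
deff = 0.0022927895 / 0.0037822275 = 0.6062.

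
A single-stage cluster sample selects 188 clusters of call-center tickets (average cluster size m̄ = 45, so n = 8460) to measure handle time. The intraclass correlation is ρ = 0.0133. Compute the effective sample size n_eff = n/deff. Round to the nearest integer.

deff = 1 + (45 − 1)·0.0133 = 1 + 0.5852 = 1.5852.
n_eff = 8460 / 1.5852 = 5337.

5337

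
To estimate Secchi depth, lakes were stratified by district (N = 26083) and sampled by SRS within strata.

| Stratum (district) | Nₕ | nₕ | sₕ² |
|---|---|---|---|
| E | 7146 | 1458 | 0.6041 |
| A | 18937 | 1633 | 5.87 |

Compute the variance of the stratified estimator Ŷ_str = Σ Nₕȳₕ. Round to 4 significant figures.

1.195 × 10^6

Var(Ŷ_str) = Σₕ Nₕ²(1 − fₕ)sₕ²/nₕ.
E: 7146²·(1 − 1458/7146)·0.6041/1458 = 16841.234.
A: 18937²·(1 − 1633/18937)·5.87/1633 = 1.1779032 × 10^6.
Sum = 1.1947444 × 10^6.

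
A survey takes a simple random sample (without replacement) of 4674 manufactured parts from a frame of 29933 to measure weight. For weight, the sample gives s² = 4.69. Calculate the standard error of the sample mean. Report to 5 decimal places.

0.02910

Under SRS without replacement, Var(ȳ) = (1 − f)·s²/n with f = n/N = 4674/29933 = 0.15614873.
Var(ȳ) = (1 − 0.15614873)·4.69/4674 = 0.84385127·0.0010034232 = 8.4673993 × 10^-4.
SE(ȳ) = √(8.4673993 × 10^-4) = 0.02910.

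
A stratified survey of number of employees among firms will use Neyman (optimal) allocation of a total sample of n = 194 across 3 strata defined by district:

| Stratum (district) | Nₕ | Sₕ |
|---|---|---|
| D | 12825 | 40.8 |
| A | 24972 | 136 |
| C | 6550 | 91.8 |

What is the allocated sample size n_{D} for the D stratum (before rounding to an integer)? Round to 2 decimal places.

Neyman allocation: nₕ = n·NₕSₕ / Σⱼ NⱼSⱼ.
Σ NⱼSⱼ = 12825·40.8 + 24972·136 + 6550·91.8 = 4.520742 × 10^6.
n_{D} = 194·12825·40.8 / (4.520742 × 10^6) = 22.45.

22.45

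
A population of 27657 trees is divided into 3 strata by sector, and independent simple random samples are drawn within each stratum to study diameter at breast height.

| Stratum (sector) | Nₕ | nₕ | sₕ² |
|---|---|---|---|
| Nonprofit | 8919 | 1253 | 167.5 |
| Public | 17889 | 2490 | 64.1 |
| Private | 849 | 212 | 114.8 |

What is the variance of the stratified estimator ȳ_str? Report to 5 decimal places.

Var(ȳ_str) = Σₕ Wₕ²(1 − fₕ)sₕ²/nₕ with Wₕ = Nₕ/N, N = 27657.
Nonprofit: Wₕ = 0.32248617; term = 0.32248617²·(1 − 0.14048660)·167.5/1253 = 0.011949193.
Public: Wₕ = 0.64681636; term = 0.64681636²·(1 − 0.13919168)·64.1/2490 = 0.0092710116.
Private: Wₕ = 0.03069747; term = 0.03069747²·(1 − 0.24970554)·114.8/212 = 3.8286266 × 10^-4.
Sum = 0.021603067.

0.02160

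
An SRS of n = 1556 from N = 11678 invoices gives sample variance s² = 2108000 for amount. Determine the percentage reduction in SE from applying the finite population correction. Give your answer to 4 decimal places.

f = n/N = 1556/11678 = 0.13324199.
SE_no-fpc = √(s²/n) = 36.807007; SE_fpc = √((1−f)s²/n) = 34.267265.
Ratio = √(1−f) = 0.93099839. Reduction = 100·(1 − 0.93099839) = 6.9002%.

6.9002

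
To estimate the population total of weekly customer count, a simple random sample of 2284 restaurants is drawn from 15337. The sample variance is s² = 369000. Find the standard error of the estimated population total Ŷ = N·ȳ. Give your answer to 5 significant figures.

Var(Ŷ) = N²·Var(ȳ) = N²·(1 − n/N)·s²/n.
f = 2284/15337 = 0.14892091; Var(ȳ) = 0.85107909·369000/2284 = 137.4992.
Var(Ŷ) = 15337² · 137.4992 = 3.2343053 × 10^10.
SE(Ŷ) = √(3.2343053 × 10^10) = 179840.

179840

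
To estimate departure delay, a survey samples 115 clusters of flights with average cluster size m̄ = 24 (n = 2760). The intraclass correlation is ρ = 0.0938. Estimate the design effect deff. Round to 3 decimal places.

deff = 1 + (24 − 1)·0.0938 = 1 + 2.1574 = 3.1574.

3.157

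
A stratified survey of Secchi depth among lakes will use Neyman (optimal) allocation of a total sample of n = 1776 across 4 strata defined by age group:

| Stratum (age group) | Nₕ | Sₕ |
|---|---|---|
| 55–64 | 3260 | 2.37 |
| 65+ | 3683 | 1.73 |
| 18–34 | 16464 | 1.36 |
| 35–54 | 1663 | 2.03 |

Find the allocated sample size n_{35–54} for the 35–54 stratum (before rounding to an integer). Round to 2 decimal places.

Neyman allocation: nₕ = n·NₕSₕ / Σⱼ NⱼSⱼ.
Σ NⱼSⱼ = 3260·2.37 + 3683·1.73 + 16464·1.36 + 1663·2.03 = 39864.72.
n_{35–54} = 1776·1663·2.03 / 39864.72 = 150.40.

150.40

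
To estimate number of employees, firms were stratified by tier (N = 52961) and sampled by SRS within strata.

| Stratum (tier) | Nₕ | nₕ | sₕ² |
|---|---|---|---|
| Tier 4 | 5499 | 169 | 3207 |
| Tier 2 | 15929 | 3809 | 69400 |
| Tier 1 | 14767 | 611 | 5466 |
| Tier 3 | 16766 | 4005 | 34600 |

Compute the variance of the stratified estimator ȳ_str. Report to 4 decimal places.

2.7781

Var(ȳ_str) = Σₕ Wₕ²(1 − fₕ)sₕ²/nₕ with Wₕ = Nₕ/N, N = 52961.
Tier 4: Wₕ = 0.10383112; term = 0.10383112²·(1 − 0.03073286)·3207/169 = 0.19829457.
Tier 2: Wₕ = 0.30076849; term = 0.30076849²·(1 − 0.23912361)·69400/3809 = 1.2540859.
Tier 1: Wₕ = 0.27882782; term = 0.27882782²·(1 − 0.04137604)·5466/611 = 0.6667283.
Tier 3: Wₕ = 0.31657257; term = 0.31657257²·(1 − 0.23887630)·34600/4005 = 0.6589848.
Sum = 2.7780936.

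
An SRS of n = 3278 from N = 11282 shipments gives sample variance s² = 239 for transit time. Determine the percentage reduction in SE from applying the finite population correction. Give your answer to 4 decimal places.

15.7712

f = n/N = 3278/11282 = 0.29055132.
SE_no-fpc = √(s²/n) = 0.27001909; SE_fpc = √((1−f)s²/n) = 0.22743378.
Ratio = √(1−f) = 0.84228777. Reduction = 100·(1 − 0.84228777) = 15.7712%.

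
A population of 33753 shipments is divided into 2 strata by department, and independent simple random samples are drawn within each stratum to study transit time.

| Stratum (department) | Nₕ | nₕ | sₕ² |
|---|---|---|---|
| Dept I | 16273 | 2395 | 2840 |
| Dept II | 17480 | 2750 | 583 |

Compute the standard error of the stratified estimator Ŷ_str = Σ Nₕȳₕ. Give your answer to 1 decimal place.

Var(Ŷ_str) = Σₕ Nₕ²(1 − fₕ)sₕ²/nₕ.
Dept I: 16273²·(1 − 2395/16273)·2840/2395 = 2.67798 × 10^8.
Dept II: 17480²·(1 − 2750/17480)·583/2750 = 5.4585845 × 10^7.
Sum = 3.2238385 × 10^8.
SE = √(3.2238385 × 10^8) = 17955.1.

17955.1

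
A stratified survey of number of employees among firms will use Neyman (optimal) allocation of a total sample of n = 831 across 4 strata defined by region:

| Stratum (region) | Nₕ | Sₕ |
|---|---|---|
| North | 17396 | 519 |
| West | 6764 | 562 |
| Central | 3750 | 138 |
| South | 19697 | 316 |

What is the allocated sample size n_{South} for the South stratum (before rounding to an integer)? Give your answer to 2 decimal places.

Neyman allocation: nₕ = n·NₕSₕ / Σⱼ NⱼSⱼ.
Σ NⱼSⱼ = 17396·519 + 6764·562 + 3750·138 + 19697·316 = 1.9571644 × 10^7.
n_{South} = 831·19697·316 / (1.9571644 × 10^7) = 264.28.

264.28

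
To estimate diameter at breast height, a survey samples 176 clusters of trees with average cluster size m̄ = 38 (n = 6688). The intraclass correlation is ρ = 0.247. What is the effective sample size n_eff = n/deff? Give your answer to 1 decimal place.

deff = 1 + (38 − 1)·0.247 = 1 + 9.139 = 10.139.
n_eff = 6688 / 10.139 = 659.6.

659.6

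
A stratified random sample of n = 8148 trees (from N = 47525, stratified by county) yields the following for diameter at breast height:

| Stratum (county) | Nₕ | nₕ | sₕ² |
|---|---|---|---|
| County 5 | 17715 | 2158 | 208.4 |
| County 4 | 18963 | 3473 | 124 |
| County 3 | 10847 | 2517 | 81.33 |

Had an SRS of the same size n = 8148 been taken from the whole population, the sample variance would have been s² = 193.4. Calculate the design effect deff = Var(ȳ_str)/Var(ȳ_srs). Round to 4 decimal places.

Var(ȳ_str) = Σ Wₕ²(1−fₕ)sₕ²/nₕ with Wₕ = Nₕ/47525:
  County 5: (17715/47525)²·(1−2158/17715)·208.4/2158 = 0.011783357
  County 4: (18963/47525)²·(1−3473/18963)·124/3473 = 0.0046433467
  County 3: (10847/47525)²·(1−2517/10847)·81.33/2517 = 0.0012926411
  → Var(ȳ_str) = 0.017719345.
Var(ȳ_srs) = (1 − 8148/47525)·193.4/8148 = 0.019666449.
deff = 0.017719345 / 0.019666449 = 0.9010.

0.9010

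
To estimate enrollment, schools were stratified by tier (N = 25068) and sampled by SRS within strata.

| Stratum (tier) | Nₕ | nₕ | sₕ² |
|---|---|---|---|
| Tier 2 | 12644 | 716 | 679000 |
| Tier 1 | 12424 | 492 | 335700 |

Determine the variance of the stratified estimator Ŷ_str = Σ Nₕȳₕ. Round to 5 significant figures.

Var(Ŷ_str) = Σₕ Nₕ²(1 − fₕ)sₕ²/nₕ.
Tier 2: 12644²·(1 − 716/12644)·679000/716 = 1.4302398 × 10^11.
Tier 1: 12424²·(1 − 492/12424)·335700/492 = 1.0114884 × 10^11.
Sum = 2.4417282 × 10^11.

2.4417 × 10^11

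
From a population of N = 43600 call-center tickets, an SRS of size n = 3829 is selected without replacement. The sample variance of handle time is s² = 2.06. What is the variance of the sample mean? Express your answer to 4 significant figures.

4.908 × 10^-4

Under SRS without replacement, Var(ȳ) = (1 − f)·s²/n with f = n/N = 3829/43600 = 0.08782110.
Var(ȳ) = (1 − 0.08782110)·2.06/3829 = 0.91217890·5.3799948 × 10^-4 = 4.9075177 × 10^-4.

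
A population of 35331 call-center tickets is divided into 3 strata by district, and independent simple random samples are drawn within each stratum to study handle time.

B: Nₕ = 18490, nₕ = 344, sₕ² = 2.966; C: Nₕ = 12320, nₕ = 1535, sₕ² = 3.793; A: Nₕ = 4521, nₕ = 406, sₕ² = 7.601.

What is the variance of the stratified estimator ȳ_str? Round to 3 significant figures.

Var(ȳ_str) = Σₕ Wₕ²(1 − fₕ)sₕ²/nₕ with Wₕ = Nₕ/N, N = 35331.
B: Wₕ = 0.52333645; term = 0.52333645²·(1 − 0.01860465)·2.966/344 = 0.0023174942.
C: Wₕ = 0.34870227; term = 0.34870227²·(1 − 0.12459416)·3.793/1535 = 2.6302284 × 10^-4.
A: Wₕ = 0.12796128; term = 0.12796128²·(1 − 0.08980314)·7.601/406 = 2.7902119 × 10^-4.
Sum = 0.0028595382.

0.00286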